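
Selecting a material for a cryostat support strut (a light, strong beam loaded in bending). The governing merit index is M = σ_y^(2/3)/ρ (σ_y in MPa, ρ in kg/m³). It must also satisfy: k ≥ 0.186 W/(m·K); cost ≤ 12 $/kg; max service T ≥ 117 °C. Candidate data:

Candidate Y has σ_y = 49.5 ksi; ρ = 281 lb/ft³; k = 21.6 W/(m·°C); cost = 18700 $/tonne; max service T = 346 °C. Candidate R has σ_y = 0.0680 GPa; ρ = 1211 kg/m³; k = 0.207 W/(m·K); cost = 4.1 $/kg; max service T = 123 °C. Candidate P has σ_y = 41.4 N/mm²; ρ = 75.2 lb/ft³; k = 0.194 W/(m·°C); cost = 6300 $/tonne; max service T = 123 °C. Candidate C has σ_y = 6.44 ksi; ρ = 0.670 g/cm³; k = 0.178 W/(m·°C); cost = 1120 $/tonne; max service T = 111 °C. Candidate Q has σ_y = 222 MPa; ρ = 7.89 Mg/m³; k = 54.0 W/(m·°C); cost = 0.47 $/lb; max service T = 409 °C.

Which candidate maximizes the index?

Screen on constraints: k ≥ 0.186 W/(m·K); cost ≤ 12 $/kg; max service T ≥ 117 °C. Survivors: candidate R, candidate P, candidate Q.
Normalizing units and computing the index:
  candidate R: σ_y = 68.00 MPa, ρ = 1211 kg/m³
  candidate P: σ_y = 41.40 MPa, ρ = 1205 kg/m³
  candidate Q: σ_y = 222.0 MPa, ρ = 7890 kg/m³
  candidate R: M = 13.8×10⁻³
  candidate P: M = 9.93×10⁻³
  candidate Q: M = 4.65×10⁻³
Candidate R has the largest M.

candidate R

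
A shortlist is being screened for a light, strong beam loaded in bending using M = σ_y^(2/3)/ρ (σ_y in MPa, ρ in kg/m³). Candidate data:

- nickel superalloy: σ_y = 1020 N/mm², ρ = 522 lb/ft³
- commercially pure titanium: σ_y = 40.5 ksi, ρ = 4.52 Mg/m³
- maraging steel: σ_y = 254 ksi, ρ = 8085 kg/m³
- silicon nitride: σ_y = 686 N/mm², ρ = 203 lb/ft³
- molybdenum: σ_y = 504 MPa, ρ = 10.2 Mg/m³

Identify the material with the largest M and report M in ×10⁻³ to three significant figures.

silicon nitride, M = 23.9×10⁻³

In SI units:
  nickel superalloy: σ_y = 1020 MPa, ρ = 8362 kg/m³
  commercially pure titanium: σ_y = 279.2 MPa, ρ = 4520 kg/m³
  maraging steel: σ_y = 1751 MPa, ρ = 8085 kg/m³
  silicon nitride: σ_y = 686.0 MPa, ρ = 3252 kg/m³
  molybdenum: σ_y = 504.0 MPa, ρ = 10200 kg/m³
  silicon nitride: M = 23.9×10⁻³
  maraging steel: M = 18.0×10⁻³
  nickel superalloy: M = 12.1×10⁻³
  commercially pure titanium: M = 9.45×10⁻³
  molybdenum: M = 6.21×10⁻³
Silicon nitride ranks first.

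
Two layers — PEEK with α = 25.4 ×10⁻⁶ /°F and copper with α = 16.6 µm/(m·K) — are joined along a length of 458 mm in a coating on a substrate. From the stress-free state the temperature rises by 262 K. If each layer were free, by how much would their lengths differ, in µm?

3490 µm

PEEK: α = 25.4×10⁻⁶/°F × 9/5 = 45.7×10⁻⁶/K.
Δα = |45.7 − 16.6|×10⁻⁶/K = 29.1×10⁻⁶/K.
ΔL_mismatch = Δα·L·ΔT = 29.1×10⁻⁶ × 458.0 mm × 262.0 K = 3490 µm.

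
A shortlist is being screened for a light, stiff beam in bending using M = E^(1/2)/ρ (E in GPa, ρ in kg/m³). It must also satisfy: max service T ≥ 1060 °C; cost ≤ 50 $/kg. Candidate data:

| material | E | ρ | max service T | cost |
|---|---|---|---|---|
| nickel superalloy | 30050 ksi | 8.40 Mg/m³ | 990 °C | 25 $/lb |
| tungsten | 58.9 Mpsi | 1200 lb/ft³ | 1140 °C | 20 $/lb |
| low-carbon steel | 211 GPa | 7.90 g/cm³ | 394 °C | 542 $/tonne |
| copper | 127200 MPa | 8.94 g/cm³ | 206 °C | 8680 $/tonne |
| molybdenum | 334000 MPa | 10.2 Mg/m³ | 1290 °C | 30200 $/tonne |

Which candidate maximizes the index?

molybdenum

Screen on constraints: max service T ≥ 1060 °C; cost ≤ 50 $/kg. Survivors: tungsten, molybdenum.
Normalizing units and computing the index:
  tungsten: E = 406.1 GPa, ρ = 19220 kg/m³
  molybdenum: E = 334.0 GPa, ρ = 10200 kg/m³
  molybdenum: M = 1.79×10⁻³
  tungsten: M = 1.05×10⁻³
The maximum is for molybdenum.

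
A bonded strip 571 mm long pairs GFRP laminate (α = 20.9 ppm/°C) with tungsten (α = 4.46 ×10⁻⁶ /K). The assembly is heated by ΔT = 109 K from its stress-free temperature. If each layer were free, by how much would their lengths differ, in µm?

1020 µm

Δα = |20.9 − 4.46|×10⁻⁶/K = 16.4×10⁻⁶/K.
ΔL_mismatch = Δα·L·ΔT = 16.4×10⁻⁶ × 571.0 mm × 109.0 K = 1020 µm.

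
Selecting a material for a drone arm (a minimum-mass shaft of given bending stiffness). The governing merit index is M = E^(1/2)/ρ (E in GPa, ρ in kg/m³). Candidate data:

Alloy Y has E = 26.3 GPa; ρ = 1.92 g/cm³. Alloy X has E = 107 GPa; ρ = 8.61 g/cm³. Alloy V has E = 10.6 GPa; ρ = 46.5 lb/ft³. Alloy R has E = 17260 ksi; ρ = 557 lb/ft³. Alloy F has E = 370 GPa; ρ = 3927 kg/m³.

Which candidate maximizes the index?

Putting every candidate on a common basis:
  alloy Y: E = 26.30 GPa, ρ = 1920 kg/m³
  alloy X: E = 107.0 GPa, ρ = 8610 kg/m³
  alloy V: E = 10.60 GPa, ρ = 744.9 kg/m³
  alloy R: E = 119.0 GPa, ρ = 8922 kg/m³
  alloy F: E = 370.0 GPa, ρ = 3927 kg/m³
  alloy F: M = 4.90×10⁻³
  alloy V: M = 4.37×10⁻³
  alloy Y: M = 2.67×10⁻³
  alloy R: M = 1.22×10⁻³
  alloy X: M = 1.20×10⁻³
Alloy F has the largest M.

alloy F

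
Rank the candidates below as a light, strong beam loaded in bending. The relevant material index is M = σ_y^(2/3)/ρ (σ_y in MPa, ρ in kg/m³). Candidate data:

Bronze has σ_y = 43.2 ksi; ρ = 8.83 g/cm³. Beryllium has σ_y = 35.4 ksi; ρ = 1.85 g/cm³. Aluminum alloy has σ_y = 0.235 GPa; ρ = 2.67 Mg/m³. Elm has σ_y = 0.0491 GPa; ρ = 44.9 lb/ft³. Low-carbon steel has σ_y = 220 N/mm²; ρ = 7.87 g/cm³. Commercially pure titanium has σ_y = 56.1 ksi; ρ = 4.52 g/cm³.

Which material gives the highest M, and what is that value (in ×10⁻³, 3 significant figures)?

Normalizing units and computing the index:
  bronze: σ_y = 297.9 MPa, ρ = 8830 kg/m³
  beryllium: σ_y = 244.1 MPa, ρ = 1850 kg/m³
  aluminum alloy: σ_y = 235.0 MPa, ρ = 2670 kg/m³
  elm: σ_y = 49.10 MPa, ρ = 719.2 kg/m³
  low-carbon steel: σ_y = 220.0 MPa, ρ = 7870 kg/m³
  commercially pure titanium: σ_y = 386.8 MPa, ρ = 4520 kg/m³
  beryllium: M = 21.1×10⁻³
  elm: M = 18.6×10⁻³
  aluminum alloy: M = 14.3×10⁻³
  commercially pure titanium: M = 11.7×10⁻³
  bronze: M = 5.05×10⁻³
  low-carbon steel: M = 4.63×10⁻³
Beryllium has the largest M.

beryllium, M = 21.1×10⁻³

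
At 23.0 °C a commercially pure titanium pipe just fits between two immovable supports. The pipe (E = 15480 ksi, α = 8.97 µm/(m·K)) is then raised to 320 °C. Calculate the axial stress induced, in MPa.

E = 15480 ksi = 106.7 GPa.
ΔT = 297.0 K. Constrained thermal stress σ = E·α·ΔT = 106.7×10³ MPa × 8.97×10⁻⁶ × 297.0 = 284 MPa (compressive).

284 MPa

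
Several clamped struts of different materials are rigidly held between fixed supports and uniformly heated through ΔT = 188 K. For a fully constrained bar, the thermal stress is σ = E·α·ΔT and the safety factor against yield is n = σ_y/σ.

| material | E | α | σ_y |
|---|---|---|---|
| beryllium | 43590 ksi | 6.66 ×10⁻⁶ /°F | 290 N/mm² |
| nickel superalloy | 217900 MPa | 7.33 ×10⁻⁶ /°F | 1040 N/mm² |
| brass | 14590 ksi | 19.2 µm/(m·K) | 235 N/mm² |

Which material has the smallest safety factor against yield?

Per material, after unit conversion:
  beryllium: E = 300.5, α = 12.0, σ_y = 290.0 → σ = 677 MPa, n = 0.428
  nickel superalloy: E = 217.9, α = 13.2, σ_y = 1040 → σ = 540 MPa, n = 1.92
  brass: E = 100.6, α = 19.2, σ_y = 235.0 → σ = 363 MPa, n = 0.647
Smallest n: beryllium with n = 0.428.

beryllium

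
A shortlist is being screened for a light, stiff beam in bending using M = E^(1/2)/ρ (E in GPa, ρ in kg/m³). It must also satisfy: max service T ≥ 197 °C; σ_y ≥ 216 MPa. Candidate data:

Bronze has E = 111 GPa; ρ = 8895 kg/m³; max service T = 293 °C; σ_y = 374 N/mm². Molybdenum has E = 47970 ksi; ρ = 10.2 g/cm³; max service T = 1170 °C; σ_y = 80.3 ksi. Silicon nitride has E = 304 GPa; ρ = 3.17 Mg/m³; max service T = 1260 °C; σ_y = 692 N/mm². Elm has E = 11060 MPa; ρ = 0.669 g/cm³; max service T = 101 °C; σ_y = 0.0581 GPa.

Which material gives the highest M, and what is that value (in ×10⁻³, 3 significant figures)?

silicon nitride, M = 5.50×10⁻³

Screen on constraints: max service T ≥ 197 °C; σ_y ≥ 216 MPa. Survivors: bronze, molybdenum, silicon nitride.
Normalizing units and computing the index:
  bronze: E = 111.0 GPa, ρ = 8895 kg/m³
  molybdenum: E = 330.7 GPa, ρ = 10200 kg/m³
  silicon nitride: E = 304.0 GPa, ρ = 3170 kg/m³
  silicon nitride: M = 5.50×10⁻³
  molybdenum: M = 1.78×10⁻³
  bronze: M = 1.18×10⁻³
Highest index: silicon nitride.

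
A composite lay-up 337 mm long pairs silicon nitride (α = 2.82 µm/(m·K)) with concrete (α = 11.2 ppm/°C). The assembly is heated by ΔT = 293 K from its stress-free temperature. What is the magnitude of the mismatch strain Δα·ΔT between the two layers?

Δα = |2.82 − 11.2|×10⁻⁶/K = 8.38×10⁻⁶/K.
Mismatch strain = Δα·ΔT = 8.38×10⁻⁶ × 293.0 = 2.46×10⁻³.

2.46×10⁻³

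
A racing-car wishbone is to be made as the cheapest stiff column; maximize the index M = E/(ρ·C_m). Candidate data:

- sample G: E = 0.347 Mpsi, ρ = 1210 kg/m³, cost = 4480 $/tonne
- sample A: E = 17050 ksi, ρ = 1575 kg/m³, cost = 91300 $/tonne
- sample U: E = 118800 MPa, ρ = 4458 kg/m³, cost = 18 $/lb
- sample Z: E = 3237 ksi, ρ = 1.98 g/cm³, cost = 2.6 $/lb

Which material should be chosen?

sample Z

Normalizing units and computing the index:
  sample G: E = 2.392 GPa, ρ = 1210 kg/m³, cost = 4.480 $/kg
  sample A: E = 117.6 GPa, ρ = 1575 kg/m³, cost = 91.30 $/kg
  sample U: E = 118.8 GPa, ρ = 4458 kg/m³, cost = 39.68 $/kg
  sample Z: E = 22.32 GPa, ρ = 1980 kg/m³, cost = 5.732 $/kg
  sample Z: M = 1.97 MN·m per $
  sample A: M = 0.818 MN·m per $
  sample U: M = 0.672 MN·m per $
  sample G: M = 0.441 MN·m per $
Highest index: sample Z.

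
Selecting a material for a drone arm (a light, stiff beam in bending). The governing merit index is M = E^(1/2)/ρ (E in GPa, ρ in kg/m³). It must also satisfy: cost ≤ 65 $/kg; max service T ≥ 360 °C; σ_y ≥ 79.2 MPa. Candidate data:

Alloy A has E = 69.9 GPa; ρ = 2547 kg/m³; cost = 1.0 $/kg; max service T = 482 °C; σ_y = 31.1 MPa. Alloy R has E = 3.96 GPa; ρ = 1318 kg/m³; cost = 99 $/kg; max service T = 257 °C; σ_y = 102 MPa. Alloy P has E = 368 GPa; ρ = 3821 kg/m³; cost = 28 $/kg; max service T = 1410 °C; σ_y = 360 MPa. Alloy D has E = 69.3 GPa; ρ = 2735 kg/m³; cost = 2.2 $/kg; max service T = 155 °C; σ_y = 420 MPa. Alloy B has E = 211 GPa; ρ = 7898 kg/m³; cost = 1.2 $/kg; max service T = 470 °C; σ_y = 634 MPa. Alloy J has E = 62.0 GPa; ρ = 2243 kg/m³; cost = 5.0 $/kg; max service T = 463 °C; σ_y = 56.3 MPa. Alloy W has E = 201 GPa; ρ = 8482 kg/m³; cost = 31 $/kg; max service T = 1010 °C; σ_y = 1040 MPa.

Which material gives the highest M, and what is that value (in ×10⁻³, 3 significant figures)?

alloy P, M = 5.02×10⁻³

Screen on constraints: cost ≤ 65 $/kg; max service T ≥ 360 °C; σ_y ≥ 79.2 MPa. Survivors: alloy P, alloy B, alloy W.
Evaluate M for each candidate:
  alloy P: M = 5.02×10⁻³
  alloy B: M = 1.84×10⁻³
  alloy W: M = 1.67×10⁻³
Alloy P has the largest M.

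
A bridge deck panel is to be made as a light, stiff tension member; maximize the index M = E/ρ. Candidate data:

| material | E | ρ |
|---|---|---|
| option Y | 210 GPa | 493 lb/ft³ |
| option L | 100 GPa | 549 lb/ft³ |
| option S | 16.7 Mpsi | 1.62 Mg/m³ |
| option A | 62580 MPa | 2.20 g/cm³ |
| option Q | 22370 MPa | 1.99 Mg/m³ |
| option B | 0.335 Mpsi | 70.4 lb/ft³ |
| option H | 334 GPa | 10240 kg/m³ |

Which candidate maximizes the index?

option S

After converting to SI:
  option Y: E = 210.0 GPa, ρ = 7897 kg/m³
  option L: E = 100.0 GPa, ρ = 8794 kg/m³
  option S: E = 115.1 GPa, ρ = 1620 kg/m³
  option A: E = 62.58 GPa, ρ = 2200 kg/m³
  option Q: E = 22.37 GPa, ρ = 1990 kg/m³
  option B: E = 2.310 GPa, ρ = 1128 kg/m³
  option H: E = 334.0 GPa, ρ = 10240 kg/m³
  option S: M = 71.1 MN·m/kg
  option H: M = 32.6 MN·m/kg
  option A: M = 28.4 MN·m/kg
  option Y: M = 26.6 MN·m/kg
  option L: M = 11.4 MN·m/kg
  option Q: M = 11.2 MN·m/kg
  option B: M = 2.05 MN·m/kg
Highest index: option S.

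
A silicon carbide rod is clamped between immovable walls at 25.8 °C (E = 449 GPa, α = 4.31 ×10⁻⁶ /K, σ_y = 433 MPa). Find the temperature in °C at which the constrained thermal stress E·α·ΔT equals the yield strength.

250 °C

E·α·ΔT = 433.0 MPa ⇒ ΔT = 433.0 / (449.0×10³ × 4.31×10⁻⁶) = 223.8 K.
T = 25.8 + 223.8 = 249.6 °C.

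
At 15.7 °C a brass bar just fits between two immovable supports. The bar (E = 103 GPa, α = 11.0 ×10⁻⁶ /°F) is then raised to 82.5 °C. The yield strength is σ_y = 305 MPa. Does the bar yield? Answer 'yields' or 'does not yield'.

α = 11.0×10⁻⁶/°F × 9/5 = 19.8×10⁻⁶/K.
ΔT = 66.80 K. Constrained thermal stress σ = E·α·ΔT = 103.0×10³ MPa × 19.8×10⁻⁶ × 66.80 = 136 MPa (compressive).
Compare to σ_y = 305 MPa: σ < σ_y, so it does not yield.

does not yield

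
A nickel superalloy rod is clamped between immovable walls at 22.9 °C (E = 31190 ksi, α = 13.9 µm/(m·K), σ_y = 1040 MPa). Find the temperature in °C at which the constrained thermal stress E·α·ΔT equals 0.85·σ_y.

319 °C

E = 31190 ksi = 215.0 GPa.
E·α·ΔT = 884.0 MPa ⇒ ΔT = 884.0 / (215.0×10³ × 13.9×10⁻⁶) = 295.7 K.
T = 22.9 + 295.7 = 318.6 °C.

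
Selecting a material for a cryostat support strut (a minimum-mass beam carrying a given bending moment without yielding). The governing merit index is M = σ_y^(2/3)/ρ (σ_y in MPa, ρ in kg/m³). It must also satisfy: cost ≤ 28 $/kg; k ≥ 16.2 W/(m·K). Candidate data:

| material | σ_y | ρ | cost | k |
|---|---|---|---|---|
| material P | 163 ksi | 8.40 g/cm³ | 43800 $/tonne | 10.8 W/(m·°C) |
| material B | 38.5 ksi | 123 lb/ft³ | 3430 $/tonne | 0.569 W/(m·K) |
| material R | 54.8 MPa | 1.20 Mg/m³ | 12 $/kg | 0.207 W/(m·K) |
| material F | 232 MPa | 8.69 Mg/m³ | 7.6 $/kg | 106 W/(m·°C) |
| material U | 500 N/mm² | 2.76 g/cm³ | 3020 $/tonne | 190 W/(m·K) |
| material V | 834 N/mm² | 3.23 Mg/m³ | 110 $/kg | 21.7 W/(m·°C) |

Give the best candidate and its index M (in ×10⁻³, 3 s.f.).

material U, M = 22.8×10⁻³

Screen on constraints: cost ≤ 28 $/kg; k ≥ 16.2 W/(m·K). Survivors: material F, material U.
In SI units:
  material F: σ_y = 232.0 MPa, ρ = 8690 kg/m³
  material U: σ_y = 500.0 MPa, ρ = 2760 kg/m³
  material U: M = 22.8×10⁻³
  material F: M = 4.34×10⁻³
Material U has the largest M.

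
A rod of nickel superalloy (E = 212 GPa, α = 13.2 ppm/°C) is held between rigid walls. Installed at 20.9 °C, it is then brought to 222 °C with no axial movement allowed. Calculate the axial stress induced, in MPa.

563 MPa

ΔT = 201.1 K. Constrained thermal stress σ = E·α·ΔT = 212.0×10³ MPa × 13.2×10⁻⁶ × 201.1 = 563 MPa (compressive).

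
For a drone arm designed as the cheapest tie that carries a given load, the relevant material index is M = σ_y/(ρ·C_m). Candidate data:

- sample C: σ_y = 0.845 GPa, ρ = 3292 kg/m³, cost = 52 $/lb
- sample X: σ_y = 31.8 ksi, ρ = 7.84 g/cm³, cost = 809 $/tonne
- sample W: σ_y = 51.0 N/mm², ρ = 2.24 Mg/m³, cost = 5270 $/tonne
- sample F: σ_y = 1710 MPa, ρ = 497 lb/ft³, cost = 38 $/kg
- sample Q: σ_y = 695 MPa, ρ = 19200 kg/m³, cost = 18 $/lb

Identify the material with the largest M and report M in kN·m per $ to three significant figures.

Convert each candidate to consistent units, then evaluate M:
  sample C: σ_y = 845.0 MPa, ρ = 3292 kg/m³, cost = 114.6 $/kg
  sample X: σ_y = 219.3 MPa, ρ = 7840 kg/m³, cost = 0.8090 $/kg
  sample W: σ_y = 51.00 MPa, ρ = 2240 kg/m³, cost = 5.270 $/kg
  sample F: σ_y = 1710 MPa, ρ = 7961 kg/m³, cost = 38.00 $/kg
  sample Q: σ_y = 695.0 MPa, ρ = 19200 kg/m³, cost = 39.68 $/kg
  sample X: M = 34.6 kN·m per $
  sample F: M = 5.65 kN·m per $
  sample W: M = 4.32 kN·m per $
  sample C: M = 2.24 kN·m per $
  sample Q: M = 0.912 kN·m per $
Sample X ranks first.

sample X, M = 34.6 kN·m per $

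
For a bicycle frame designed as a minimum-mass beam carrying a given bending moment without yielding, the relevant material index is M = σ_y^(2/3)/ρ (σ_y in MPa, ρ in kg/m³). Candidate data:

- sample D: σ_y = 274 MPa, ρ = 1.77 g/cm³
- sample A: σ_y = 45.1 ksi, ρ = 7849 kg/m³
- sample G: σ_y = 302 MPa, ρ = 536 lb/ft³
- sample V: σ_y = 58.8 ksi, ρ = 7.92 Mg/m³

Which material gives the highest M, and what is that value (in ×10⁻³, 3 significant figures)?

Putting every candidate on a common basis:
  sample D: σ_y = 274.0 MPa, ρ = 1770 kg/m³
  sample A: σ_y = 311.0 MPa, ρ = 7849 kg/m³
  sample G: σ_y = 302.0 MPa, ρ = 8586 kg/m³
  sample V: σ_y = 405.4 MPa, ρ = 7920 kg/m³
  sample D: M = 23.8×10⁻³
  sample V: M = 6.92×10⁻³
  sample A: M = 5.85×10⁻³
  sample G: M = 5.24×10⁻³
Highest index: sample D.

sample D, M = 23.8×10⁻³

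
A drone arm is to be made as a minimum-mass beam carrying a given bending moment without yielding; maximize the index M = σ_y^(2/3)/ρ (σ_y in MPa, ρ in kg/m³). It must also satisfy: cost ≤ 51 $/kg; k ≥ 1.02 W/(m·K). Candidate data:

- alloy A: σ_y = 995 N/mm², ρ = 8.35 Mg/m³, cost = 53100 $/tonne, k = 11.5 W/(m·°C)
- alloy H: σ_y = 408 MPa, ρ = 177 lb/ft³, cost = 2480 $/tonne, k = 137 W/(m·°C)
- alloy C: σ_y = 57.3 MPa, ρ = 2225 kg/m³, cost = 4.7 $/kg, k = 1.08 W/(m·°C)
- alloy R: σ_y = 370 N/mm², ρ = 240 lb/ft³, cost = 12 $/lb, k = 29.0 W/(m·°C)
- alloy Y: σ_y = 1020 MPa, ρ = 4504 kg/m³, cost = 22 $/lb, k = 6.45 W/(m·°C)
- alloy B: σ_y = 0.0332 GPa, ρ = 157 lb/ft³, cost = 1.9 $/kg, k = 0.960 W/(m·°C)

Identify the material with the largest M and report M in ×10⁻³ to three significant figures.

Screen on constraints: cost ≤ 51 $/kg; k ≥ 1.02 W/(m·K). Survivors: alloy H, alloy C, alloy R, alloy Y.
Putting every candidate on a common basis:
  alloy H: σ_y = 408.0 MPa, ρ = 2835 kg/m³
  alloy C: σ_y = 57.30 MPa, ρ = 2225 kg/m³
  alloy R: σ_y = 370.0 MPa, ρ = 3844 kg/m³
  alloy Y: σ_y = 1020 MPa, ρ = 4504 kg/m³
  alloy Y: M = 22.5×10⁻³
  alloy H: M = 19.4×10⁻³
  alloy R: M = 13.4×10⁻³
  alloy C: M = 6.68×10⁻³
Alloy Y ranks first.

alloy Y, M = 22.5×10⁻³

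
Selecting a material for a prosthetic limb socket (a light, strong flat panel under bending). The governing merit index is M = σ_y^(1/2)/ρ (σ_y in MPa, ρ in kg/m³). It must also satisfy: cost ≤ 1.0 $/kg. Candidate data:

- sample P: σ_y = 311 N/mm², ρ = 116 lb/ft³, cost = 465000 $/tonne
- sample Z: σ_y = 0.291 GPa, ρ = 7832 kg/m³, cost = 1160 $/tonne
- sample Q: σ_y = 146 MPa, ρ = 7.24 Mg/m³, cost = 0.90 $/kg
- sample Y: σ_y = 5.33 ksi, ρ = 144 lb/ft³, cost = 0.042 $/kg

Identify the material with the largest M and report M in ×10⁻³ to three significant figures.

sample Y, M = 2.63×10⁻³

Screen on constraints: cost ≤ 1.0 $/kg. Survivors: sample Q, sample Y.
Convert each candidate to consistent units, then evaluate M:
  sample Q: σ_y = 146.0 MPa, ρ = 7240 kg/m³
  sample Y: σ_y = 36.75 MPa, ρ = 2307 kg/m³
  sample Y: M = 2.63×10⁻³
  sample Q: M = 1.67×10⁻³
Highest index: sample Y.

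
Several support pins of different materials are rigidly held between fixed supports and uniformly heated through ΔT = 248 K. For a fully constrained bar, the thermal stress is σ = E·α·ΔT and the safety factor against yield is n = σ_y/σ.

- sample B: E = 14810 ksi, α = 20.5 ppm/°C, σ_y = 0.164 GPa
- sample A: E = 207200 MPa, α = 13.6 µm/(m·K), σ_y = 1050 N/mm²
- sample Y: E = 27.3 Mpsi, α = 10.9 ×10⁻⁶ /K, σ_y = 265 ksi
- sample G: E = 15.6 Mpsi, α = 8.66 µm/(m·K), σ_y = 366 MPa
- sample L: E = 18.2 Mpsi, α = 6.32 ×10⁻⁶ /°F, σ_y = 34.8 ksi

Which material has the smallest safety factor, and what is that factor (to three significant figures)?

sample B, n = 0.316

Converting E to GPa, α to ×10⁻⁶/K, σ_y to MPa, then σ and n for each:
  sample B: E = 102.1, α = 20.5, σ_y = 164.0 → σ = 519 MPa, n = 0.316
  sample A: E = 207.2, α = 13.6, σ_y = 1050 → σ = 699 MPa, n = 1.50
  sample Y: E = 188.2, α = 10.9, σ_y = 1827 → σ = 509 MPa, n = 3.59
  sample G: E = 107.6, α = 8.66, σ_y = 366.0 → σ = 231 MPa, n = 1.58
  sample L: E = 125.5, α = 11.4, σ_y = 239.9 → σ = 354 MPa, n = 0.678
The minimum is sample B at n = 0.316.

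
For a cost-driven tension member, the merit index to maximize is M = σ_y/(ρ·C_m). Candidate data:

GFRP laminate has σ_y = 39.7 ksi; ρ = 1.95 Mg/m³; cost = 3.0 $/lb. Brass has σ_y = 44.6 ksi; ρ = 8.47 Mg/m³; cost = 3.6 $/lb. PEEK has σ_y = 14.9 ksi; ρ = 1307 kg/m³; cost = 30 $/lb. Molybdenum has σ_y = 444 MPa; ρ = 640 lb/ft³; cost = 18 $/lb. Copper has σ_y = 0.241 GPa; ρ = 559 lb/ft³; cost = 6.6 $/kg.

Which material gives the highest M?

In SI units:
  GFRP laminate: σ_y = 273.7 MPa, ρ = 1950 kg/m³, cost = 6.614 $/kg
  brass: σ_y = 307.5 MPa, ρ = 8470 kg/m³, cost = 7.937 $/kg
  PEEK: σ_y = 102.7 MPa, ρ = 1307 kg/m³, cost = 66.14 $/kg
  molybdenum: σ_y = 444.0 MPa, ρ = 10250 kg/m³, cost = 39.68 $/kg
  copper: σ_y = 241.0 MPa, ρ = 8954 kg/m³, cost = 6.600 $/kg
  GFRP laminate: M = 21.2 kN·m per $
  brass: M = 4.57 kN·m per $
  copper: M = 4.08 kN·m per $
  PEEK: M = 1.19 kN·m per $
  molybdenum: M = 1.09 kN·m per $
GFRP laminate ranks first.

GFRP laminate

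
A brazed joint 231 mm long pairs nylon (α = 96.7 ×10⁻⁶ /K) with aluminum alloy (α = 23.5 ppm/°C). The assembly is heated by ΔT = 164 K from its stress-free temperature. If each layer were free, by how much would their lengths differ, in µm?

Δα = |96.7 − 23.5|×10⁻⁶/K = 73.2×10⁻⁶/K.
ΔL_mismatch = Δα·L·ΔT = 73.2×10⁻⁶ × 231.0 mm × 164.0 K = 2770 µm.

2770 µm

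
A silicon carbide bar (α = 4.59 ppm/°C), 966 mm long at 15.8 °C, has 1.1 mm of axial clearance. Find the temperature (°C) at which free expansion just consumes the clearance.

264 °C

α·L₀·ΔT = 1.1 mm ⇒ ΔT = 1.1 / (4.59×10⁻⁶ × 966.0) = 248.1 K.
T = 15.8 + 248.1 = 263.9 °C.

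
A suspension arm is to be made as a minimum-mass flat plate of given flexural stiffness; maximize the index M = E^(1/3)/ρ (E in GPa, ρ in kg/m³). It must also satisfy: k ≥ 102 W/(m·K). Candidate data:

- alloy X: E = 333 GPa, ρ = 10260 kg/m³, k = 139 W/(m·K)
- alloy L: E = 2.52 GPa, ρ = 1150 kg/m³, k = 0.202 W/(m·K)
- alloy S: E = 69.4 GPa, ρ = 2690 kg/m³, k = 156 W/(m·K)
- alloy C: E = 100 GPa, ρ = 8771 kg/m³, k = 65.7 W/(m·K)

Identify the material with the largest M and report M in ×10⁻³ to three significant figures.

Screen on constraints: k ≥ 102 W/(m·K). Survivors: alloy X, alloy S.
Per-candidate index values:
  alloy S: M = 1.53×10⁻³
  alloy X: M = 0.676×10⁻³
Alloy S ranks first.

alloy S, M = 1.53×10⁻³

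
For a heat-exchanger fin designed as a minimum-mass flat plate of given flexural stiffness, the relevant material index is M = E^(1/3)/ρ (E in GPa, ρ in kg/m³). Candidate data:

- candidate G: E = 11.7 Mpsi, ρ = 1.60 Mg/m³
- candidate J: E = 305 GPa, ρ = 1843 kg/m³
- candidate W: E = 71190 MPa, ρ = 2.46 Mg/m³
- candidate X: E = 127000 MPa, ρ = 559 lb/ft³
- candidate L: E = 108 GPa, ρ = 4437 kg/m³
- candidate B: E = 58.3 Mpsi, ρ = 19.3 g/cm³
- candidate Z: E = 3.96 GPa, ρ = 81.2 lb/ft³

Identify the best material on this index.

Normalizing units and computing the index:
  candidate G: E = 80.67 GPa, ρ = 1600 kg/m³
  candidate J: E = 305.0 GPa, ρ = 1843 kg/m³
  candidate W: E = 71.19 GPa, ρ = 2460 kg/m³
  candidate X: E = 127.0 GPa, ρ = 8954 kg/m³
  candidate L: E = 108.0 GPa, ρ = 4437 kg/m³
  candidate B: E = 402.0 GPa, ρ = 19300 kg/m³
  candidate Z: E = 3.960 GPa, ρ = 1301 kg/m³
  candidate J: M = 3.65×10⁻³
  candidate G: M = 2.70×10⁻³
  candidate W: M = 1.68×10⁻³
  candidate Z: M = 1.22×10⁻³
  candidate L: M = 1.07×10⁻³
  candidate X: M = 0.561×10⁻³
  candidate B: M = 0.382×10⁻³
Candidate J has the largest M.

candidate J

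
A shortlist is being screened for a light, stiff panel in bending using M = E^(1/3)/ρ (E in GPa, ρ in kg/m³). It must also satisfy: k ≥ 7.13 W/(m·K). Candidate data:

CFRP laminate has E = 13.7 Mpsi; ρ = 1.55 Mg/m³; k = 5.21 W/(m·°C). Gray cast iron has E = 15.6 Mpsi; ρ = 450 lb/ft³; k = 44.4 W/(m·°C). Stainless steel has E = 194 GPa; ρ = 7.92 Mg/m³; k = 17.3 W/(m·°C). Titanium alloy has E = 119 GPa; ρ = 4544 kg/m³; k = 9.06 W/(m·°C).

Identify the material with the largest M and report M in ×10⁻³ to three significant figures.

titanium alloy, M = 1.08×10⁻³

Screen on constraints: k ≥ 7.13 W/(m·K). Survivors: gray cast iron, stainless steel, titanium alloy.
Normalizing units and computing the index:
  gray cast iron: E = 107.6 GPa, ρ = 7208 kg/m³
  stainless steel: E = 194.0 GPa, ρ = 7920 kg/m³
  titanium alloy: E = 119.0 GPa, ρ = 4544 kg/m³
  titanium alloy: M = 1.08×10⁻³
  stainless steel: M = 0.731×10⁻³
  gray cast iron: M = 0.660×10⁻³
Titanium alloy ranks first.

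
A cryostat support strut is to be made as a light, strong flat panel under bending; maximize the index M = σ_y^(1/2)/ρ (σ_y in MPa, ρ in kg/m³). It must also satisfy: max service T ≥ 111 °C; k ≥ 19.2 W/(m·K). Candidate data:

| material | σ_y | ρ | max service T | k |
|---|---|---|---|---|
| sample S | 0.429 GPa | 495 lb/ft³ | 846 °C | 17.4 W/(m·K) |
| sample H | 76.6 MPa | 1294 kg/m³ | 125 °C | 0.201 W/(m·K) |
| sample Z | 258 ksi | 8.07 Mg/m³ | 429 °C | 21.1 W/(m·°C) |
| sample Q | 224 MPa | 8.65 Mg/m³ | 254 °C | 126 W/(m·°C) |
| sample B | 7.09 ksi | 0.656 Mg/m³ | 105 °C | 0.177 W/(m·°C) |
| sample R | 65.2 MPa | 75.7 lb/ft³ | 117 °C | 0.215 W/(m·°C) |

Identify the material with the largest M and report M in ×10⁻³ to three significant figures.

Screen on constraints: max service T ≥ 111 °C; k ≥ 19.2 W/(m·K). Survivors: sample Z, sample Q.
Normalizing units and computing the index:
  sample Z: σ_y = 1779 MPa, ρ = 8070 kg/m³
  sample Q: σ_y = 224.0 MPa, ρ = 8650 kg/m³
  sample Z: M = 5.23×10⁻³
  sample Q: M = 1.73×10⁻³
Highest index: sample Z.

sample Z, M = 5.23×10⁻³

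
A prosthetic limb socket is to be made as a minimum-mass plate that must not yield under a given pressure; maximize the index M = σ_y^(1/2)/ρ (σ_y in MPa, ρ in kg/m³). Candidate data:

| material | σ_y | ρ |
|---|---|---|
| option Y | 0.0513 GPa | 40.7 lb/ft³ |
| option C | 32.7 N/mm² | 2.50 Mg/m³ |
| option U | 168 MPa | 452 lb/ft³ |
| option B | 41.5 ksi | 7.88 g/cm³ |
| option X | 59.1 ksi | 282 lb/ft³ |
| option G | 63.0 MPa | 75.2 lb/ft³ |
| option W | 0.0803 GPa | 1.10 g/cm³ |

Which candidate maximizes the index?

option Y

Normalizing units and computing the index:
  option Y: σ_y = 51.30 MPa, ρ = 652.0 kg/m³
  option C: σ_y = 32.70 MPa, ρ = 2500 kg/m³
  option U: σ_y = 168.0 MPa, ρ = 7240 kg/m³
  option B: σ_y = 286.1 MPa, ρ = 7880 kg/m³
  option X: σ_y = 407.5 MPa, ρ = 4517 kg/m³
  option G: σ_y = 63.00 MPa, ρ = 1205 kg/m³
  option W: σ_y = 80.30 MPa, ρ = 1100 kg/m³
  option Y: M = 11.0×10⁻³
  option W: M = 8.15×10⁻³
  option G: M = 6.59×10⁻³
  option X: M = 4.47×10⁻³
  option C: M = 2.29×10⁻³
  option B: M = 2.15×10⁻³
  option U: M = 1.79×10⁻³
The maximum is for option Y.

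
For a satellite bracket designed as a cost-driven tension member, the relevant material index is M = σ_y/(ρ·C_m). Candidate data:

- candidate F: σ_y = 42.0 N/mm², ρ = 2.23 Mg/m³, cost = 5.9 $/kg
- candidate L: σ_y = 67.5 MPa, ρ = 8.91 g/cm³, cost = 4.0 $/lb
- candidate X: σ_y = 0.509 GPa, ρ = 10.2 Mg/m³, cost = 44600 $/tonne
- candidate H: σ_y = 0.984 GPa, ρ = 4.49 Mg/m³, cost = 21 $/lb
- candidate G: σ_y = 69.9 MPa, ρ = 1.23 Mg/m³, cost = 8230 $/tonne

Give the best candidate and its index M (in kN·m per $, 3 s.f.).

candidate G, M = 6.91 kN·m per $

Normalizing units and computing the index:
  candidate F: σ_y = 42.00 MPa, ρ = 2230 kg/m³, cost = 5.900 $/kg
  candidate L: σ_y = 67.50 MPa, ρ = 8910 kg/m³, cost = 8.818 $/kg
  candidate X: σ_y = 509.0 MPa, ρ = 10200 kg/m³, cost = 44.60 $/kg
  candidate H: σ_y = 984.0 MPa, ρ = 4490 kg/m³, cost = 46.30 $/kg
  candidate G: σ_y = 69.90 MPa, ρ = 1230 kg/m³, cost = 8.230 $/kg
  candidate G: M = 6.91 kN·m per $
  candidate H: M = 4.73 kN·m per $
  candidate F: M = 3.19 kN·m per $
  candidate X: M = 1.12 kN·m per $
  candidate L: M = 0.859 kN·m per $
Candidate G ranks first.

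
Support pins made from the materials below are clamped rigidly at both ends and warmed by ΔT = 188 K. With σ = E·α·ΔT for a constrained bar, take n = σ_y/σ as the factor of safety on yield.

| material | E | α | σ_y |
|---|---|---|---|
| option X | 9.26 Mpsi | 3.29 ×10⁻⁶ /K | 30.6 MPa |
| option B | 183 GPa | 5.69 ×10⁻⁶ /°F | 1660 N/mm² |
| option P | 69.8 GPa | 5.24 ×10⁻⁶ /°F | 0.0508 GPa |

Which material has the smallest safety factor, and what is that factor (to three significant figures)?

Per material, after unit conversion:
  option X: E = 63.85, α = 3.29, σ_y = 30.60 → σ = 39.5 MPa, n = 0.775
  option B: E = 183.0, α = 10.2, σ_y = 1660 → σ = 352 MPa, n = 4.71
  option P: E = 69.80, α = 9.43, σ_y = 50.80 → σ = 124 MPa, n = 0.410
Option P has the lowest safety factor, n = 0.410.

option P, n = 0.410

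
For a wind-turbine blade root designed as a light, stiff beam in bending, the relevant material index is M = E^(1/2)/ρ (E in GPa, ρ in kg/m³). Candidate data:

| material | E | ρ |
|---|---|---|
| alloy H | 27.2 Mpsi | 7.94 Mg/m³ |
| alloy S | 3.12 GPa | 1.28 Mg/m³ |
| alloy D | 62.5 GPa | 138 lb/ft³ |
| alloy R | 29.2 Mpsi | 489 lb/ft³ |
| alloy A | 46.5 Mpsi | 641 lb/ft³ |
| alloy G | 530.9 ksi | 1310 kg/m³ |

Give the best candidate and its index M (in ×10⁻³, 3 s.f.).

alloy D, M = 3.58×10⁻³

Putting every candidate on a common basis:
  alloy H: E = 187.5 GPa, ρ = 7940 kg/m³
  alloy S: E = 3.120 GPa, ρ = 1280 kg/m³
  alloy D: E = 62.50 GPa, ρ = 2211 kg/m³
  alloy R: E = 201.3 GPa, ρ = 7833 kg/m³
  alloy A: E = 320.6 GPa, ρ = 10270 kg/m³
  alloy G: E = 3.660 GPa, ρ = 1310 kg/m³
  alloy D: M = 3.58×10⁻³
  alloy R: M = 1.81×10⁻³
  alloy A: M = 1.74×10⁻³
  alloy H: M = 1.72×10⁻³
  alloy G: M = 1.46×10⁻³
  alloy S: M = 1.38×10⁻³
Highest index: alloy D.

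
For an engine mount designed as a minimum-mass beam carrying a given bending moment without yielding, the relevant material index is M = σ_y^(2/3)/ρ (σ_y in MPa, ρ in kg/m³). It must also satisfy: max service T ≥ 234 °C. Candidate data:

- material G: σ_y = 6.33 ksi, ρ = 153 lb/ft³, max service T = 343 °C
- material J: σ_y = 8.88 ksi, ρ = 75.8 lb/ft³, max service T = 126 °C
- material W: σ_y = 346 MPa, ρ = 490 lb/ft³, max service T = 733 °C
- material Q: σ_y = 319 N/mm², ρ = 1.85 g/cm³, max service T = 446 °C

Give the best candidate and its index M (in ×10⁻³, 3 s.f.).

material Q, M = 25.2×10⁻³

Screen on constraints: max service T ≥ 234 °C. Survivors: material G, material W, material Q.
In SI units:
  material G: σ_y = 43.64 MPa, ρ = 2451 kg/m³
  material W: σ_y = 346.0 MPa, ρ = 7849 kg/m³
  material Q: σ_y = 319.0 MPa, ρ = 1850 kg/m³
  material Q: M = 25.2×10⁻³
  material W: M = 6.28×10⁻³
  material G: M = 5.06×10⁻³
Material Q has the largest M.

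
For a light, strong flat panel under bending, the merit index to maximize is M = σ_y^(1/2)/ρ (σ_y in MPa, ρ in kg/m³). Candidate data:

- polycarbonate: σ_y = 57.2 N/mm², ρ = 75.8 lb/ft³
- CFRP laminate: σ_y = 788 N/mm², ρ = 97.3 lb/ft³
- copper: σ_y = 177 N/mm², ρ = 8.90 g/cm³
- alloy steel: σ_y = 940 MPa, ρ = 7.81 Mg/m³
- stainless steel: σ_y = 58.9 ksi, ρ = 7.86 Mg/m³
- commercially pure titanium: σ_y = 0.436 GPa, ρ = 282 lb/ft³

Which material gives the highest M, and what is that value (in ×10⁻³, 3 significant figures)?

CFRP laminate, M = 18.0×10⁻³

Convert each candidate to consistent units, then evaluate M:
  polycarbonate: σ_y = 57.20 MPa, ρ = 1214 kg/m³
  CFRP laminate: σ_y = 788.0 MPa, ρ = 1559 kg/m³
  copper: σ_y = 177.0 MPa, ρ = 8900 kg/m³
  alloy steel: σ_y = 940.0 MPa, ρ = 7810 kg/m³
  stainless steel: σ_y = 406.1 MPa, ρ = 7860 kg/m³
  commercially pure titanium: σ_y = 436.0 MPa, ρ = 4517 kg/m³
  CFRP laminate: M = 18.0×10⁻³
  polycarbonate: M = 6.23×10⁻³
  commercially pure titanium: M = 4.62×10⁻³
  alloy steel: M = 3.93×10⁻³
  stainless steel: M = 2.56×10⁻³
  copper: M = 1.49×10⁻³
The maximum is for CFRP laminate.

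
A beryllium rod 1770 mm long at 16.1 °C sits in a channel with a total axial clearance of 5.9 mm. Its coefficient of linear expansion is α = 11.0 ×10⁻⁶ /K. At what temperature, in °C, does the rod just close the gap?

319 °C

α·L₀·ΔT = 5.9 mm ⇒ ΔT = 5.9 / (11.0×10⁻⁶ × 1770.0) = 303.0 K.
T = 16.1 + 303.0 = 319.1 °C.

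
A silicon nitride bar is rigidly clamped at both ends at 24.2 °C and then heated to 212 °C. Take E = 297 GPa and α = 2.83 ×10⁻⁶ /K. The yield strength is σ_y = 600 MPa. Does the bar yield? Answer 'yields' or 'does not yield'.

does not yield

ΔT = 187.8 K. Constrained thermal stress σ = E·α·ΔT = 297.0×10³ MPa × 2.83×10⁻⁶ × 187.8 = 158 MPa (compressive).
Compare to σ_y = 600 MPa: σ < σ_y, so it does not yield.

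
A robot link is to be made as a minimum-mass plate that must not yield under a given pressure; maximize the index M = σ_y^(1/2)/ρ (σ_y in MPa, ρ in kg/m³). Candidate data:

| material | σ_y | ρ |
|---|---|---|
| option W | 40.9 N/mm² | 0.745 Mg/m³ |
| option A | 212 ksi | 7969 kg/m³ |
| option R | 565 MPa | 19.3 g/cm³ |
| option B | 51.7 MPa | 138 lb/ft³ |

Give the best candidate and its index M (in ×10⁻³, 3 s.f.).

Normalizing units and computing the index:
  option W: σ_y = 40.90 MPa, ρ = 745.0 kg/m³
  option A: σ_y = 1462 MPa, ρ = 7969 kg/m³
  option R: σ_y = 565.0 MPa, ρ = 19300 kg/m³
  option B: σ_y = 51.70 MPa, ρ = 2211 kg/m³
  option W: M = 8.58×10⁻³
  option A: M = 4.80×10⁻³
  option B: M = 3.25×10⁻³
  option R: M = 1.23×10⁻³
The maximum is for option W.

option W, M = 8.58×10⁻³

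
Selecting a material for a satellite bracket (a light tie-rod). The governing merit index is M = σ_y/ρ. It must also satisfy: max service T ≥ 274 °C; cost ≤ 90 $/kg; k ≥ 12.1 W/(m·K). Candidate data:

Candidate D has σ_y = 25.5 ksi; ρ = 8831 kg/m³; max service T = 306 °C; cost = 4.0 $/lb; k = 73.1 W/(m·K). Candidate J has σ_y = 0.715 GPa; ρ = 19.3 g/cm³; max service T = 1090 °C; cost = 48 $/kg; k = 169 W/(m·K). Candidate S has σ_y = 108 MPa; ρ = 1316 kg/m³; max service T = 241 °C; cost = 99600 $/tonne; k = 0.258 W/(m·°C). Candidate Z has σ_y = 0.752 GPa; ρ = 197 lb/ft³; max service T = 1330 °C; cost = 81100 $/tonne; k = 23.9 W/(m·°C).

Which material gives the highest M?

candidate Z

Screen on constraints: max service T ≥ 274 °C; cost ≤ 90 $/kg; k ≥ 12.1 W/(m·K). Survivors: candidate D, candidate J, candidate Z.
After converting to SI:
  candidate D: σ_y = 175.8 MPa, ρ = 8831 kg/m³
  candidate J: σ_y = 715.0 MPa, ρ = 19300 kg/m³
  candidate Z: σ_y = 752.0 MPa, ρ = 3156 kg/m³
  candidate Z: M = 238 kN·m/kg
  candidate J: M = 37.0 kN·m/kg
  candidate D: M = 19.9 kN·m/kg
Highest index: candidate Z.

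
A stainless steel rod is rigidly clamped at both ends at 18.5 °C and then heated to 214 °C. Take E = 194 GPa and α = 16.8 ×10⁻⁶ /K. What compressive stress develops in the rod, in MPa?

ΔT = 195.5 K. Constrained thermal stress σ = E·α·ΔT = 194.0×10³ MPa × 16.8×10⁻⁶ × 195.5 = 637 MPa (compressive).

637 MPa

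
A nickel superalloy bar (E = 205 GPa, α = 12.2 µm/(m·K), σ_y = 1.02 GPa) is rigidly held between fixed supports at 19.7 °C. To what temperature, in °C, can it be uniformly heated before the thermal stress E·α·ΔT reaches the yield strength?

428 °C

σ_y = 1.02 GPa = 1020 MPa.
E·α·ΔT = 1020 MPa ⇒ ΔT = 1020 / (205.0×10³ × 12.2×10⁻⁶) = 407.8 K.
T = 19.7 + 407.8 = 427.5 °C.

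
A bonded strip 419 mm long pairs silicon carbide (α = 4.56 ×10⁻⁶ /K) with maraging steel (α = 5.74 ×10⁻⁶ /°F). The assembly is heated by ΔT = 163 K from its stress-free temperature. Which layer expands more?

maraging steel

maraging steel: α = 5.74×10⁻⁶/°F × 9/5 = 10.3×10⁻⁶/K.
α(silicon carbide) = 4.56×10⁻⁶/K vs α(maraging steel) = 10.3×10⁻⁶/K.
Higher α expands more for the same ΔT: maraging steel.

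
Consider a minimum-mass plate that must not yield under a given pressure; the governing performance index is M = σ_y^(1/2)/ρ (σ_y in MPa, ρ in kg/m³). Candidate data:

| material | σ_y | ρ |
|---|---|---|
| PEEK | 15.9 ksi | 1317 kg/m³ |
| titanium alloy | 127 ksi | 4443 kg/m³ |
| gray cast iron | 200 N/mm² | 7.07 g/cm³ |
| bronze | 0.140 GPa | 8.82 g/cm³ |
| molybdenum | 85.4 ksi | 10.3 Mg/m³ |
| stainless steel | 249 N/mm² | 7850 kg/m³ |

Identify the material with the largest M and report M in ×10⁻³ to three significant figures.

Putting every candidate on a common basis:
  PEEK: σ_y = 109.6 MPa, ρ = 1317 kg/m³
  titanium alloy: σ_y = 875.6 MPa, ρ = 4443 kg/m³
  gray cast iron: σ_y = 200.0 MPa, ρ = 7070 kg/m³
  bronze: σ_y = 140.0 MPa, ρ = 8820 kg/m³
  molybdenum: σ_y = 588.8 MPa, ρ = 10300 kg/m³
  stainless steel: σ_y = 249.0 MPa, ρ = 7850 kg/m³
  PEEK: M = 7.95×10⁻³
  titanium alloy: M = 6.66×10⁻³
  molybdenum: M = 2.36×10⁻³
  stainless steel: M = 2.01×10⁻³
  gray cast iron: M = 2.00×10⁻³
  bronze: M = 1.34×10⁻³
Highest index: PEEK.

PEEK, M = 7.95×10⁻³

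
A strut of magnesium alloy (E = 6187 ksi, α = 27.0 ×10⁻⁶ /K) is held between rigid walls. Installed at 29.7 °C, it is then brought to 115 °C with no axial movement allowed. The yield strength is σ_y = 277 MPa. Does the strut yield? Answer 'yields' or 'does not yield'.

E = 6187 ksi = 42.66 GPa.
ΔT = 85.30 K. Constrained thermal stress σ = E·α·ΔT = 42.66×10³ MPa × 27.0×10⁻⁶ × 85.30 = 98.2 MPa (compressive).
Compare to σ_y = 277 MPa: σ < σ_y, so it does not yield.

does not yield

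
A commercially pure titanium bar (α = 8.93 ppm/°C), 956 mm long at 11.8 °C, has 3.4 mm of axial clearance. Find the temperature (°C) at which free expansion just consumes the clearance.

410 °C

α·L₀·ΔT = 3.4 mm ⇒ ΔT = 3.4 / (8.93×10⁻⁶ × 956.0) = 398.3 K.
T = 11.8 + 398.3 = 410.1 °C.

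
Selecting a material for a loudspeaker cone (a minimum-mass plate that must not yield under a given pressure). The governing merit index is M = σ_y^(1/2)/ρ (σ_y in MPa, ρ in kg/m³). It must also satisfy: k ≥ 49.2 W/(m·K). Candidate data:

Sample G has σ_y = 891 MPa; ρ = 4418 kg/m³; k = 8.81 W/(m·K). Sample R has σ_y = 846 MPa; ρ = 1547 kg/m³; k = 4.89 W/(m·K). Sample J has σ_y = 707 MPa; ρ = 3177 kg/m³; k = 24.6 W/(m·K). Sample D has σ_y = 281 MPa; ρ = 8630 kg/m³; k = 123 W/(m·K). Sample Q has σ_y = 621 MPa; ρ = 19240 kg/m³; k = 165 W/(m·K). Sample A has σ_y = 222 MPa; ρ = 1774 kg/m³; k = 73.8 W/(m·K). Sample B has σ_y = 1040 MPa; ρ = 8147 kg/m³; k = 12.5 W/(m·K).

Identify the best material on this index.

Screen on constraints: k ≥ 49.2 W/(m·K). Survivors: sample D, sample Q, sample A.
Per-candidate index values:
  sample A: M = 8.40×10⁻³
  sample D: M = 1.94×10⁻³
  sample Q: M = 1.30×10⁻³
Sample A ranks first.

sample A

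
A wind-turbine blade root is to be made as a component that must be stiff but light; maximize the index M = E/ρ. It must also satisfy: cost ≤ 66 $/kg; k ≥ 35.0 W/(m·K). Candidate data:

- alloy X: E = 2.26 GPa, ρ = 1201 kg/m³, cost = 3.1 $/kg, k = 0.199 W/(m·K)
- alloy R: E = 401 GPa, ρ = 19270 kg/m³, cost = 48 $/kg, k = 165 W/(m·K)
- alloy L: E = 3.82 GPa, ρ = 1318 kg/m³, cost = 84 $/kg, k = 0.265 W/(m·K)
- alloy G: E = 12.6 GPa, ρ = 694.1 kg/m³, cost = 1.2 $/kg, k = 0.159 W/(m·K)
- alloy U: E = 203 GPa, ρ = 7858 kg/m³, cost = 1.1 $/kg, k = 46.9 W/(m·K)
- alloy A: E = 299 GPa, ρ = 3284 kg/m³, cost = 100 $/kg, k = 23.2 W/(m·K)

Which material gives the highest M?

Screen on constraints: cost ≤ 66 $/kg; k ≥ 35.0 W/(m·K). Survivors: alloy R, alloy U.
Computing M directly (units already consistent):
  alloy U: M = 25.8 MN·m/kg
  alloy R: M = 20.8 MN·m/kg
Alloy U has the largest M.

alloy U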